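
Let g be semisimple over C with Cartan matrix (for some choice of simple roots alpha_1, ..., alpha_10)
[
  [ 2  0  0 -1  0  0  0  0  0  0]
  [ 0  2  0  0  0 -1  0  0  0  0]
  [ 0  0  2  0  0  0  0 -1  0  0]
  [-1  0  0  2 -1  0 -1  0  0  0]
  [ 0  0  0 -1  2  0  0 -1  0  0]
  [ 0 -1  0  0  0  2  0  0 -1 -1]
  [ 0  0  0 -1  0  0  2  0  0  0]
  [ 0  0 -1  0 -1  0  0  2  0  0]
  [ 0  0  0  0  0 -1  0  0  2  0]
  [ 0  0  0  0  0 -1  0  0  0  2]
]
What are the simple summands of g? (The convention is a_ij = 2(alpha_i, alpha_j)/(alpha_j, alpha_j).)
The diagram associated to this matrix has two connected components: the simple roots {alpha_2, alpha_6, alpha_9, alpha_10} form a chain of 2 nodes with a fork of two nodes at one end (D_4), and {alpha_1, alpha_3, alpha_4, alpha_5, alpha_7, alpha_8} form a chain of 4 nodes with a fork of two nodes at one end (D_6). A semisimple Lie algebra decomposes uniquely as the direct sum of simple ideals, one per connected component of its Dynkin diagram, so g ≅ D_4 ⊕ D_6 (dimension 28 + 66 = 94).

D_4 + D_6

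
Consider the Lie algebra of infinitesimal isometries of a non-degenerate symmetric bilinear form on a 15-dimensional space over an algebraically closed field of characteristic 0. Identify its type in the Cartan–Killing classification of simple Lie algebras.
B7

This is so(15) with 15 odd, which has dimension 15(15-1)/2 = 105 and rank (15-1)/2 = 7. In the classification of classical Lie algebras, the orthogonal algebra so(2n+1) in an odd number of variables has type B_n; here n = 7, so the Dynkin diagram is a chain of 7 nodes with a double edge at one end; the terminal node there is the unique short simple root (B_7). Hence the type is B_7.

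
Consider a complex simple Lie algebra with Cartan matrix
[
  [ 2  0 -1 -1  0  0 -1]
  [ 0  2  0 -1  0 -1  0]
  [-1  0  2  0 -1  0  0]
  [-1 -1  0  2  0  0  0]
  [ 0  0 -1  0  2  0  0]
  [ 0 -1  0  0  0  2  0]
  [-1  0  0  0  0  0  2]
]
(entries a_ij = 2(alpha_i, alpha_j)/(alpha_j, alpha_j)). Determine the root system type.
The matrix has rank 7 with 2's on the diagonal. Reading the off-diagonal entries as Dynkin edges (a single edge where a_ij = a_ji = -1; a double or triple edge where a_ij * a_ji = 2 or 3), the diagram is a chain of 6 nodes with one extra node attached to the third node from one end (E_7). One simple-root ordering that puts it in standard form is (alpha_5, alpha_7, alpha_3, alpha_1, alpha_4, alpha_2, alpha_6). So the algebra is type E_7.

type E_7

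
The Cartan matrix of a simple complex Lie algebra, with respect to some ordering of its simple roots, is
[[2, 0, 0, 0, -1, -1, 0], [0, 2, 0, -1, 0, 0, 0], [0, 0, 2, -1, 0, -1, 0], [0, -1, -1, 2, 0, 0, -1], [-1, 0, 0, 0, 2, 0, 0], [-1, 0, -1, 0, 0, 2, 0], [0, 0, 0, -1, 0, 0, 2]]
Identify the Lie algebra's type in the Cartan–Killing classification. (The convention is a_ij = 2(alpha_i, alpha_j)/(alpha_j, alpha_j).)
The matrix has rank 7 with 2's on the diagonal. Reading the off-diagonal entries as Dynkin edges (a single edge where a_ij = a_ji = -1; a double or triple edge where a_ij * a_ji = 2 or 3), the diagram is a chain of 5 nodes with a fork of two nodes at one end (D_7). One simple-root ordering that puts it in standard form is (alpha_5, alpha_1, alpha_6, alpha_3, alpha_4, alpha_7, alpha_2). So the algebra is type D_7, i.e. so(14).

D7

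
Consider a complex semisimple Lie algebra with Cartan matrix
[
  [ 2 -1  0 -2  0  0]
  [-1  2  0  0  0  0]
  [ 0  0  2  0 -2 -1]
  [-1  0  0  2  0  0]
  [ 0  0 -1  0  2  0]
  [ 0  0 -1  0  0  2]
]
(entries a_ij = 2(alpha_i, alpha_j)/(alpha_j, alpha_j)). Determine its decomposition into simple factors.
The diagram associated to this matrix has two connected components: the simple roots {alpha_3, alpha_5, alpha_6} form a chain of 3 nodes with a double edge at one end; the terminal node there is the unique short simple root (B_3), and {alpha_1, alpha_2, alpha_4} form a chain of 3 nodes with a double edge at one end; the terminal node there is the unique short simple root (B_3). A semisimple Lie algebra decomposes uniquely as the direct sum of simple ideals, one per connected component of its Dynkin diagram, so g ≅ B_3 ⊕ B_3 (dimension 21 + 21 = 42).

B_3 ⊕ B_3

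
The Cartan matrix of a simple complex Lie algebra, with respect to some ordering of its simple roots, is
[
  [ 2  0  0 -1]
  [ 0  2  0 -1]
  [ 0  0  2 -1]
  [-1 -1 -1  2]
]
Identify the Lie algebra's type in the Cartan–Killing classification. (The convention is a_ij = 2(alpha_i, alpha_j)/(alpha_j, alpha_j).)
The matrix has rank 4 with 2's on the diagonal. Reading the off-diagonal entries as Dynkin edges (a single edge where a_ij = a_ji = -1; a double or triple edge where a_ij * a_ji = 2 or 3), the diagram is a chain of 2 nodes with a fork of two nodes at one end (D_4). One simple-root ordering that puts it in standard form is (alpha_2, alpha_4, alpha_1, alpha_3). So the algebra is type D_4, i.e. so(8).

type D_4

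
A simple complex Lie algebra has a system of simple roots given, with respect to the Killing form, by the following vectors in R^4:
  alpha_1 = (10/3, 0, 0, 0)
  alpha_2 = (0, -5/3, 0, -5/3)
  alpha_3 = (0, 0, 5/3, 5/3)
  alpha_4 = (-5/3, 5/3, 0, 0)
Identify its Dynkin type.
Compute the Cartan integers a_ij = 2(alpha_i, alpha_j)/(alpha_j, alpha_j); the resulting 4x4 Cartan matrix is
[[2, 0, 0, -2], [0, 2, -1, -1], [0, -1, 2, 0], [-1, -1, 0, 2]].
The roots have two lengths (squared-length ratio 2:1); the short ones are alpha_{2,3,4}. The associated Dynkin diagram is a chain of 4 nodes with a double edge at one end; the terminal node there is the unique long simple root (C_4), so the type is C_4 (the algebra sp(8)).

C_4 (sp(8))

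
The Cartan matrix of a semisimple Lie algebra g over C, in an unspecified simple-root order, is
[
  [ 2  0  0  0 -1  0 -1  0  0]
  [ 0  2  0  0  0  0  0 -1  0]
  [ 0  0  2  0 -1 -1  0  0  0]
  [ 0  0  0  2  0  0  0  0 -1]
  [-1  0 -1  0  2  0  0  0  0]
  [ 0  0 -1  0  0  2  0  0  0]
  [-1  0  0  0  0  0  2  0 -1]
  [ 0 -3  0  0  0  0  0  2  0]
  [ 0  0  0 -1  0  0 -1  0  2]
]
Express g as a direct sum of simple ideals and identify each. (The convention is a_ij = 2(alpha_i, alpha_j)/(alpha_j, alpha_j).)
A_7 ⊕ G_2

The diagram associated to this matrix has two connected components: the simple roots {alpha_1, alpha_3, alpha_4, alpha_5, alpha_6, alpha_7, alpha_9} form a chain of 7 nodes with single edges (A_7), and {alpha_2, alpha_8} form two nodes joined by a triple edge (G_2). A semisimple Lie algebra decomposes uniquely as the direct sum of simple ideals, one per connected component of its Dynkin diagram, so g ≅ A_7 ⊕ G_2 (dimension 63 + 14 = 77).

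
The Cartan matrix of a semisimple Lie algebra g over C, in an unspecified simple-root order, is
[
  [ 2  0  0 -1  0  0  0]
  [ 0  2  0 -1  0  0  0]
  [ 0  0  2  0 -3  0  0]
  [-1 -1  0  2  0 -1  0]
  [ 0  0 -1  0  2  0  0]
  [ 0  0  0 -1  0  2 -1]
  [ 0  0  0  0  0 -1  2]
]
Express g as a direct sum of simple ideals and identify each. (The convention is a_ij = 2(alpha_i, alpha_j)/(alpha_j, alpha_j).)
D5 ⊕ G2

The diagram associated to this matrix has two connected components: the simple roots {alpha_1, alpha_2, alpha_4, alpha_6, alpha_7} form a chain of 3 nodes with a fork of two nodes at one end (D_5), and {alpha_3, alpha_5} form two nodes joined by a triple edge (G_2). A semisimple Lie algebra decomposes uniquely as the direct sum of simple ideals, one per connected component of its Dynkin diagram, so g ≅ D_5 ⊕ G_2 (dimension 45 + 14 = 59).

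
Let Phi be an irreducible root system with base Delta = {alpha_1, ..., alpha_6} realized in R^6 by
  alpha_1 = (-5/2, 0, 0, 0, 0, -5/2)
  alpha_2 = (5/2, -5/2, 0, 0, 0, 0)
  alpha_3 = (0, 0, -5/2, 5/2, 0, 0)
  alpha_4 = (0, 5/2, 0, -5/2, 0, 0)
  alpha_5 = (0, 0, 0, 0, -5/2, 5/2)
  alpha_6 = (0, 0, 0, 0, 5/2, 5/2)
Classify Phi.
Compute the Cartan integers a_ij = 2(alpha_i, alpha_j)/(alpha_j, alpha_j); the resulting 6x6 Cartan matrix is
[[2, -1, 0, 0, -1, -1], [-1, 2, 0, -1, 0, 0], [0, 0, 2, -1, 0, 0], [0, -1, -1, 2, 0, 0], [-1, 0, 0, 0, 2, 0], [-1, 0, 0, 0, 0, 2]].
All simple roots have the same length, so the diagram is simply laced. The associated Dynkin diagram is a chain of 4 nodes with a fork of two nodes at one end (D_6), so the type is D_6 (the algebra so(12)).

D_6 (so(12))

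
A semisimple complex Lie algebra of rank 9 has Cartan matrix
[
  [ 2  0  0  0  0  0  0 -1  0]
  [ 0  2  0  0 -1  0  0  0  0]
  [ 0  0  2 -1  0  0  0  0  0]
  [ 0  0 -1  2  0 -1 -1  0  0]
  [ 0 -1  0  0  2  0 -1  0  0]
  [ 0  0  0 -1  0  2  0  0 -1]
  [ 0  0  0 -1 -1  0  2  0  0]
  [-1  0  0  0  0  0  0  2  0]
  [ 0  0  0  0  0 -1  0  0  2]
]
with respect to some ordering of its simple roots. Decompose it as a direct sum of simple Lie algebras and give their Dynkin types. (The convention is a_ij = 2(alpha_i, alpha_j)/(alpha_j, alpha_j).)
A_2 (sl(3)) + E_7

The diagram associated to this matrix has two connected components: the simple roots {alpha_1, alpha_8} form a chain of 2 nodes with single edges (A_2), and {alpha_2, alpha_3, alpha_4, alpha_5, alpha_6, alpha_7, alpha_9} form a chain of 6 nodes with one extra node attached to the third node from one end (E_7). A semisimple Lie algebra decomposes uniquely as the direct sum of simple ideals, one per connected component of its Dynkin diagram, so g ≅ A_2 ⊕ E_7 (dimension 8 + 133 = 141).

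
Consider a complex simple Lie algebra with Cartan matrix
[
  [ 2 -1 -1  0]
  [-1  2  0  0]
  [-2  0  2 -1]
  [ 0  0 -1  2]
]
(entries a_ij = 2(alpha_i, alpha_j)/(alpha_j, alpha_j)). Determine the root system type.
F_4

The matrix has rank 4 with 2's on the diagonal. Reading the off-diagonal entries as Dynkin edges (a single edge where a_ij = a_ji = -1; a double or triple edge where a_ij * a_ji = 2 or 3), the diagram is a chain of 4 nodes with a double edge between the middle two (F_4). One simple-root ordering that puts it in standard form is (alpha_4, alpha_3, alpha_1, alpha_2). So the algebra is type F_4.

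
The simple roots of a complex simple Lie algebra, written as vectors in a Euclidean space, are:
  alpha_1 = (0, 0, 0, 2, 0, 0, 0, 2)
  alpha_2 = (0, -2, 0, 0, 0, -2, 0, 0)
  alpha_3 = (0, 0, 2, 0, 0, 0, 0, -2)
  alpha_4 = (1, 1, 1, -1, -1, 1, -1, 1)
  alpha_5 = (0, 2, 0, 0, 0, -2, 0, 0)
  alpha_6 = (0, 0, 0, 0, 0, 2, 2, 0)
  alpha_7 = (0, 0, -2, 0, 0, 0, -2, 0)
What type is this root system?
type E_7

Compute the Cartan integers a_ij = 2(alpha_i, alpha_j)/(alpha_j, alpha_j); the resulting 7x7 Cartan matrix is
[[2, 0, -1, 0, 0, 0, 0], [0, 2, 0, -1, 0, -1, 0], [-1, 0, 2, 0, 0, 0, -1], [0, -1, 0, 2, 0, 0, 0], [0, 0, 0, 0, 2, -1, 0], [0, -1, 0, 0, -1, 2, -1], [0, 0, -1, 0, 0, -1, 2]].
All simple roots have the same length, so the diagram is simply laced. The associated Dynkin diagram is a chain of 6 nodes with one extra node attached to the third node from one end (E_7), so the type is E_7.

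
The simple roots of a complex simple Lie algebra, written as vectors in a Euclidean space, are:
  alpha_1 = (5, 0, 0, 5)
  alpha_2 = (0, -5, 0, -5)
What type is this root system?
Compute the Cartan integers a_ij = 2(alpha_i, alpha_j)/(alpha_j, alpha_j); the resulting 2x2 Cartan matrix is
[[2, -1], [-1, 2]].
All simple roots have the same length, so the diagram is simply laced. The associated Dynkin diagram is a chain of 2 nodes with single edges (A_2), so the type is A_2 (the algebra sl(3)).

A2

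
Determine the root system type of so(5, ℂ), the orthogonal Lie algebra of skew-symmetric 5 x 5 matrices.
This is so(5) with 5 odd, which has dimension 5(5-1)/2 = 10 and rank (5-1)/2 = 2. In the classification of classical Lie algebras, the orthogonal algebra so(2n+1) in an odd number of variables has type B_n; here n = 2, so the Dynkin diagram is a chain of 2 nodes with a double edge at one end; the terminal node there is the unique short simple root (B_2). Hence the type is B_2.

B_2 (so(5))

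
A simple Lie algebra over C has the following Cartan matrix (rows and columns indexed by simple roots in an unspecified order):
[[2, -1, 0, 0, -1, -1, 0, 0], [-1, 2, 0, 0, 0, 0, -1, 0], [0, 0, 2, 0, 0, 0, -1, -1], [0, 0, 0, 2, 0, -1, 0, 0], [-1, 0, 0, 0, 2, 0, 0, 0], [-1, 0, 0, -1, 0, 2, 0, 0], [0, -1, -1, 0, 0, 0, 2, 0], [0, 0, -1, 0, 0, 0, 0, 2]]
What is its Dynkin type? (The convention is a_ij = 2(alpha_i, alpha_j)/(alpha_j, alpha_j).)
E8

The matrix has rank 8 with 2's on the diagonal. Reading the off-diagonal entries as Dynkin edges (a single edge where a_ij = a_ji = -1; a double or triple edge where a_ij * a_ji = 2 or 3), the diagram is a chain of 7 nodes with one extra node attached to the third node from one end (E_8). One simple-root ordering that puts it in standard form is (alpha_4, alpha_5, alpha_6, alpha_1, alpha_2, alpha_7, alpha_3, alpha_8). So the algebra is type E_8.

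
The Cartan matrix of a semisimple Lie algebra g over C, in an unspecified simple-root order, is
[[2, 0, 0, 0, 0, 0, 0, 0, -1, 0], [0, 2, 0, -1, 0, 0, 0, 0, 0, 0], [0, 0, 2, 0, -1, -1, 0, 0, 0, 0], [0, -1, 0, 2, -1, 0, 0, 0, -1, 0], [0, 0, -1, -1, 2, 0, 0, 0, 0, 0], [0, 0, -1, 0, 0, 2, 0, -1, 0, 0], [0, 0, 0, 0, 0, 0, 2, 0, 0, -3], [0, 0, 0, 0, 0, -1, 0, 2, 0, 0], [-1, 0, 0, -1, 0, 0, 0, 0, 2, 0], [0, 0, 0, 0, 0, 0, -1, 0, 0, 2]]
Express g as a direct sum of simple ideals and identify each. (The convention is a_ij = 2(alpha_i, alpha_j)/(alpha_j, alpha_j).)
E8 ⊕ G2

The diagram associated to this matrix has two connected components: the simple roots {alpha_1, alpha_2, alpha_3, alpha_4, alpha_5, alpha_6, alpha_8, alpha_9} form a chain of 7 nodes with one extra node attached to the third node from one end (E_8), and {alpha_7, alpha_10} form two nodes joined by a triple edge (G_2). A semisimple Lie algebra decomposes uniquely as the direct sum of simple ideals, one per connected component of its Dynkin diagram, so g ≅ E_8 ⊕ G_2 (dimension 248 + 14 = 262).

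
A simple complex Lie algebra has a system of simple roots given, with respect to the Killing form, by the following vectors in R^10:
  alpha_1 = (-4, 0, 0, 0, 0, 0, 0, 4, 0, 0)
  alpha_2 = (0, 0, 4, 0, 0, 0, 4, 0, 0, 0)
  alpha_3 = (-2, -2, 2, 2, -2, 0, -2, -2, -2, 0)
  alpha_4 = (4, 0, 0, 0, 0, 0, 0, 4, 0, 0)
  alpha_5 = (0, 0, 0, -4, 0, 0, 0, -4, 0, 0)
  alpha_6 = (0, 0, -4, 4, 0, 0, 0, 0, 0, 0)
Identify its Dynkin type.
E_6

Compute the Cartan integers a_ij = 2(alpha_i, alpha_j)/(alpha_j, alpha_j); the resulting 6x6 Cartan matrix is
[[2, 0, 0, 0, -1, 0], [0, 2, 0, 0, 0, -1], [0, 0, 2, -1, 0, 0], [0, 0, -1, 2, -1, 0], [-1, 0, 0, -1, 2, -1], [0, -1, 0, 0, -1, 2]].
All simple roots have the same length, so the diagram is simply laced. The associated Dynkin diagram is a chain of 5 nodes with one extra node attached to the third node from one end (E_6), so the type is E_6.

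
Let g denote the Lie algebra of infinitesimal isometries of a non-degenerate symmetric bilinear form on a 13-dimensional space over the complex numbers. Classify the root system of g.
This is so(13) with 13 odd, which has dimension 13(13-1)/2 = 78 and rank (13-1)/2 = 6. In the classification of classical Lie algebras, the orthogonal algebra so(2n+1) in an odd number of variables has type B_n; here n = 6, so the Dynkin diagram is a chain of 6 nodes with a double edge at one end; the terminal node there is the unique short simple root (B_6). Hence the type is B_6.

type B_6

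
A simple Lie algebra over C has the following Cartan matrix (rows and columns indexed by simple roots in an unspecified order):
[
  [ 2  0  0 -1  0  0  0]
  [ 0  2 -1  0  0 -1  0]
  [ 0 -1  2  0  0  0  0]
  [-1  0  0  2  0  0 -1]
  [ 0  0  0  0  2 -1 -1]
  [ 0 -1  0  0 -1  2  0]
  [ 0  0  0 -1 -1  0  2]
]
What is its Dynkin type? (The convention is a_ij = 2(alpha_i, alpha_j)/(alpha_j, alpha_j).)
The matrix has rank 7 with 2's on the diagonal. Reading the off-diagonal entries as Dynkin edges (a single edge where a_ij = a_ji = -1; a double or triple edge where a_ij * a_ji = 2 or 3), the diagram is a chain of 7 nodes with single edges (A_7). One simple-root ordering that puts it in standard form is (alpha_3, alpha_2, alpha_6, alpha_5, alpha_7, alpha_4, alpha_1). So the algebra is type A_7, i.e. sl(8).

A7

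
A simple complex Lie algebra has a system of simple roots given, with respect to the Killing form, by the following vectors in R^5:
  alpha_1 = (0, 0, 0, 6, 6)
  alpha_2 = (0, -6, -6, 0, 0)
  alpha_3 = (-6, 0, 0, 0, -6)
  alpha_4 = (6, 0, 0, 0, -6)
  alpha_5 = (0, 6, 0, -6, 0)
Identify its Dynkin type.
type D_5

Compute the Cartan integers a_ij = 2(alpha_i, alpha_j)/(alpha_j, alpha_j); the resulting 5x5 Cartan matrix is
[[2, 0, -1, -1, -1], [0, 2, 0, 0, -1], [-1, 0, 2, 0, 0], [-1, 0, 0, 2, 0], [-1, -1, 0, 0, 2]].
All simple roots have the same length, so the diagram is simply laced. The associated Dynkin diagram is a chain of 3 nodes with a fork of two nodes at one end (D_5), so the type is D_5 (the algebra so(10)).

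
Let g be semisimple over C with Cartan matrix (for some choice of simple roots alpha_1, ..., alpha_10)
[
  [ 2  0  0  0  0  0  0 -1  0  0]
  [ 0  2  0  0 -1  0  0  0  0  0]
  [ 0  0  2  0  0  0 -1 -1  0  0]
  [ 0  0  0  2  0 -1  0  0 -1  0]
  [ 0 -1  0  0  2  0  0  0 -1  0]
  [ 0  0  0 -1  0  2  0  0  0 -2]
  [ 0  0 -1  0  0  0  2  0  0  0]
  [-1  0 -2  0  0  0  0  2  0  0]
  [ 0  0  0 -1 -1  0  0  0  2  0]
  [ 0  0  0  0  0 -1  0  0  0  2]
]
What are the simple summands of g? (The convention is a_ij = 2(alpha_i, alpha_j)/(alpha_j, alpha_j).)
B_6 (so(13)) + F_4

The diagram associated to this matrix has two connected components: the simple roots {alpha_2, alpha_4, alpha_5, alpha_6, alpha_9, alpha_10} form a chain of 6 nodes with a double edge at one end; the terminal node there is the unique short simple root (B_6), and {alpha_1, alpha_3, alpha_7, alpha_8} form a chain of 4 nodes with a double edge between the middle two (F_4). A semisimple Lie algebra decomposes uniquely as the direct sum of simple ideals, one per connected component of its Dynkin diagram, so g ≅ B_6 ⊕ F_4 (dimension 78 + 52 = 130).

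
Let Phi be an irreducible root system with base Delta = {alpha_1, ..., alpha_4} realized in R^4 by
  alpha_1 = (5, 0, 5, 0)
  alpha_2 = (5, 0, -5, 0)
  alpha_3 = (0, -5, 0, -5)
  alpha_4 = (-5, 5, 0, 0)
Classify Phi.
Compute the Cartan integers a_ij = 2(alpha_i, alpha_j)/(alpha_j, alpha_j); the resulting 4x4 Cartan matrix is
[[2, 0, 0, -1], [0, 2, 0, -1], [0, 0, 2, -1], [-1, -1, -1, 2]].
All simple roots have the same length, so the diagram is simply laced. The associated Dynkin diagram is a chain of 2 nodes with a fork of two nodes at one end (D_4), so the type is D_4 (the algebra so(8)).

D_4 (so(8))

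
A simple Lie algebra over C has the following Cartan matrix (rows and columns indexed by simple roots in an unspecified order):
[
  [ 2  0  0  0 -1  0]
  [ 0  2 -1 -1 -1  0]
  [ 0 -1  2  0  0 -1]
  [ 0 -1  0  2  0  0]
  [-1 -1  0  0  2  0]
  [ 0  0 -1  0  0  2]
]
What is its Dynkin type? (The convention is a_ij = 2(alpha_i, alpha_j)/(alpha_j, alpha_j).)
The matrix has rank 6 with 2's on the diagonal. Reading the off-diagonal entries as Dynkin edges (a single edge where a_ij = a_ji = -1; a double or triple edge where a_ij * a_ji = 2 or 3), the diagram is a chain of 5 nodes with one extra node attached to the third node from one end (E_6). One simple-root ordering that puts it in standard form is (alpha_1, alpha_4, alpha_5, alpha_2, alpha_3, alpha_6). So the algebra is type E_6.

E_6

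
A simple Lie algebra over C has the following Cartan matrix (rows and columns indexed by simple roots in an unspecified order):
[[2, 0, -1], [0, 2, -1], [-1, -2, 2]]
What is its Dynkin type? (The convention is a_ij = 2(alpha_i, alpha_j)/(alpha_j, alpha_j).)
B3

The matrix has rank 3 with 2's on the diagonal. Reading the off-diagonal entries as Dynkin edges (a single edge where a_ij = a_ji = -1; a double or triple edge where a_ij * a_ji = 2 or 3), the diagram is a chain of 3 nodes with a double edge at one end; the terminal node there is the unique short simple root (B_3). One simple-root ordering that puts it in standard form is (alpha_1, alpha_3, alpha_2). So the algebra is type B_3, i.e. so(7).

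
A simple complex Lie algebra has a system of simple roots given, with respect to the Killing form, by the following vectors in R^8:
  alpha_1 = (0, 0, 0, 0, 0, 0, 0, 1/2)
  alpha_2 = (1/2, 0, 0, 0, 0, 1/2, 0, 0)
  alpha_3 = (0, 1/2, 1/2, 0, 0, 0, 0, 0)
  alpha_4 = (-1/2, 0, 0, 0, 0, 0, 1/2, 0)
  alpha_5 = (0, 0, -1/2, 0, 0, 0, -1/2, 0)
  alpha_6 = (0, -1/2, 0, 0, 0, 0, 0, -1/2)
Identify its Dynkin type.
B_6 (so(13))

Compute the Cartan integers a_ij = 2(alpha_i, alpha_j)/(alpha_j, alpha_j); the resulting 6x6 Cartan matrix is
[[2, 0, 0, 0, 0, -1], [0, 2, 0, -1, 0, 0], [0, 0, 2, 0, -1, -1], [0, -1, 0, 2, -1, 0], [0, 0, -1, -1, 2, 0], [-2, 0, -1, 0, 0, 2]].
The roots have two lengths (squared-length ratio 2:1); the short ones are alpha_{1}. The associated Dynkin diagram is a chain of 6 nodes with a double edge at one end; the terminal node there is the unique short simple root (B_6), so the type is B_6 (the algebra so(13)).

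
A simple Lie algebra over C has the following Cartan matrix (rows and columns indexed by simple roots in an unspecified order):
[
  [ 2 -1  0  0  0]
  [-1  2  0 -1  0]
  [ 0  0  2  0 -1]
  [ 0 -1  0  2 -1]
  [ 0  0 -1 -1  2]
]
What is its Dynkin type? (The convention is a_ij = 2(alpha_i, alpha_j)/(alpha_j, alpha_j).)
type A_5

The matrix has rank 5 with 2's on the diagonal. Reading the off-diagonal entries as Dynkin edges (a single edge where a_ij = a_ji = -1; a double or triple edge where a_ij * a_ji = 2 or 3), the diagram is a chain of 5 nodes with single edges (A_5). One simple-root ordering that puts it in standard form is (alpha_3, alpha_5, alpha_4, alpha_2, alpha_1). So the algebra is type A_5, i.e. sl(6).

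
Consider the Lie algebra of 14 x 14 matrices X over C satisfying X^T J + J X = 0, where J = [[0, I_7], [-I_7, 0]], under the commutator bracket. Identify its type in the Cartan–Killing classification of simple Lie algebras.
This is sp(14), which has dimension 14(14+1)/2 = 105 and rank 14/2 = 7. In the classification of classical Lie algebras, the symplectic algebra sp(2n) has type C_n; here n = 7, so the Dynkin diagram is a chain of 7 nodes with a double edge at one end; the terminal node there is the unique long simple root (C_7). Hence the type is C_7.

C_7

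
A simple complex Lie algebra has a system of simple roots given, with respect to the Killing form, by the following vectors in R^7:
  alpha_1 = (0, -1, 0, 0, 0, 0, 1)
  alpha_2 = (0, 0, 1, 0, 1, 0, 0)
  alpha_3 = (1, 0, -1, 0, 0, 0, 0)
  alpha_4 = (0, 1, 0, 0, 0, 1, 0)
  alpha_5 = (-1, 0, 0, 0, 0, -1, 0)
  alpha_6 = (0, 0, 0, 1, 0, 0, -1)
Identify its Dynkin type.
Compute the Cartan integers a_ij = 2(alpha_i, alpha_j)/(alpha_j, alpha_j); the resulting 6x6 Cartan matrix is
[[2, 0, 0, -1, 0, -1], [0, 2, -1, 0, 0, 0], [0, -1, 2, 0, -1, 0], [-1, 0, 0, 2, -1, 0], [0, 0, -1, -1, 2, 0], [-1, 0, 0, 0, 0, 2]].
All simple roots have the same length, so the diagram is simply laced. The associated Dynkin diagram is a chain of 6 nodes with single edges (A_6), so the type is A_6 (the algebra sl(7)).

type A_6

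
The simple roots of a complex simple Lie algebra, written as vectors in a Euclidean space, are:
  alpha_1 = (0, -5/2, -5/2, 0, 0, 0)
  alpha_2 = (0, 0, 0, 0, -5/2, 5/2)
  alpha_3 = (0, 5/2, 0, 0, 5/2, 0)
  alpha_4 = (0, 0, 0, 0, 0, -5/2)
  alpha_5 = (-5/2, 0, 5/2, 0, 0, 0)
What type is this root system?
B_5

Compute the Cartan integers a_ij = 2(alpha_i, alpha_j)/(alpha_j, alpha_j); the resulting 5x5 Cartan matrix is
[[2, 0, -1, 0, -1], [0, 2, -1, -2, 0], [-1, -1, 2, 0, 0], [0, -1, 0, 2, 0], [-1, 0, 0, 0, 2]].
The roots have two lengths (squared-length ratio 2:1); the short ones are alpha_{4}. The associated Dynkin diagram is a chain of 5 nodes with a double edge at one end; the terminal node there is the unique short simple root (B_5), so the type is B_5 (the algebra so(11)).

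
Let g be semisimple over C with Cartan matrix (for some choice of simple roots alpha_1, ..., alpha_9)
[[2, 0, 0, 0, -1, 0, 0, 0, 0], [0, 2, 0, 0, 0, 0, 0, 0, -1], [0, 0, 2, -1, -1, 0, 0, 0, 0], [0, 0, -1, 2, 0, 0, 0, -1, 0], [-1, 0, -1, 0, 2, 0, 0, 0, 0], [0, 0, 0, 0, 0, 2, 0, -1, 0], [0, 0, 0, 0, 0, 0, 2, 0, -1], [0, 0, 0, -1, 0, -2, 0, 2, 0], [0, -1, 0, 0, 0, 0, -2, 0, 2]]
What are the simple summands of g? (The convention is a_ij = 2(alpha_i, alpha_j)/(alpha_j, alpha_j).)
B_3 + B_6

The diagram associated to this matrix has two connected components: the simple roots {alpha_2, alpha_7, alpha_9} form a chain of 3 nodes with a double edge at one end; the terminal node there is the unique short simple root (B_3), and {alpha_1, alpha_3, alpha_4, alpha_5, alpha_6, alpha_8} form a chain of 6 nodes with a double edge at one end; the terminal node there is the unique short simple root (B_6). A semisimple Lie algebra decomposes uniquely as the direct sum of simple ideals, one per connected component of its Dynkin diagram, so g ≅ B_3 ⊕ B_6 (dimension 21 + 78 = 99).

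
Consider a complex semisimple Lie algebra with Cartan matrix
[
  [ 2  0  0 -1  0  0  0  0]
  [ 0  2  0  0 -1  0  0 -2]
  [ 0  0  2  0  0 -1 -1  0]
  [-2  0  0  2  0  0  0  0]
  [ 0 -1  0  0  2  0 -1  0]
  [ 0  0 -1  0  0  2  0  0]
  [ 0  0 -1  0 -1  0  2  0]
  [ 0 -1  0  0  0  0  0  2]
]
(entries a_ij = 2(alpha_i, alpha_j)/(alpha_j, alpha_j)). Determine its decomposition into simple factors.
type B_2 + type B_6

The diagram associated to this matrix has two connected components: the simple roots {alpha_1, alpha_4} form a chain of 2 nodes with a double edge at one end; the terminal node there is the unique short simple root (B_2), and {alpha_2, alpha_3, alpha_5, alpha_6, alpha_7, alpha_8} form a chain of 6 nodes with a double edge at one end; the terminal node there is the unique short simple root (B_6). A semisimple Lie algebra decomposes uniquely as the direct sum of simple ideals, one per connected component of its Dynkin diagram, so g ≅ B_2 ⊕ B_6 (dimension 10 + 78 = 88).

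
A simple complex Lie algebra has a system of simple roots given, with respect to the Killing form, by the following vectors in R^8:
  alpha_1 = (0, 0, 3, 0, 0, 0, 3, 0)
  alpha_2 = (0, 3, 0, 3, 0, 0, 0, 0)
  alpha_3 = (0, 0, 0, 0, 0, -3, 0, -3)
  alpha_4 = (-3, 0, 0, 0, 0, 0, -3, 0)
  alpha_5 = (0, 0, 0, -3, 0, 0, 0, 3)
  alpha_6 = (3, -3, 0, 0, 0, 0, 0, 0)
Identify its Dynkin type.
Compute the Cartan integers a_ij = 2(alpha_i, alpha_j)/(alpha_j, alpha_j); the resulting 6x6 Cartan matrix is
[[2, 0, 0, -1, 0, 0], [0, 2, 0, 0, -1, -1], [0, 0, 2, 0, -1, 0], [-1, 0, 0, 2, 0, -1], [0, -1, -1, 0, 2, 0], [0, -1, 0, -1, 0, 2]].
All simple roots have the same length, so the diagram is simply laced. The associated Dynkin diagram is a chain of 6 nodes with single edges (A_6), so the type is A_6 (the algebra sl(7)).

A_6 (sl(7))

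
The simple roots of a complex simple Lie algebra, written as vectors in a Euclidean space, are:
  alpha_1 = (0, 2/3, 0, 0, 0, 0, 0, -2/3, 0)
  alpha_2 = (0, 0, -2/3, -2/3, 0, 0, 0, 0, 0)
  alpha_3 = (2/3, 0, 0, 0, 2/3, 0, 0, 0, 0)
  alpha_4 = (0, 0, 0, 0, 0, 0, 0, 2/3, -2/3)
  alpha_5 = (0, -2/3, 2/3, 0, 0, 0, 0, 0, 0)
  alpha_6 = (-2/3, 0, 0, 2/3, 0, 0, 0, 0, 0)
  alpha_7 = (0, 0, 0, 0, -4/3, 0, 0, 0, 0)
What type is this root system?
type C_7

Compute the Cartan integers a_ij = 2(alpha_i, alpha_j)/(alpha_j, alpha_j); the resulting 7x7 Cartan matrix is
[[2, 0, 0, -1, -1, 0, 0], [0, 2, 0, 0, -1, -1, 0], [0, 0, 2, 0, 0, -1, -1], [-1, 0, 0, 2, 0, 0, 0], [-1, -1, 0, 0, 2, 0, 0], [0, -1, -1, 0, 0, 2, 0], [0, 0, -2, 0, 0, 0, 2]].
The roots have two lengths (squared-length ratio 2:1); the short ones are alpha_{1,2,3,4,5,6}. The associated Dynkin diagram is a chain of 7 nodes with a double edge at one end; the terminal node there is the unique long simple root (C_7), so the type is C_7 (the algebra sp(14)).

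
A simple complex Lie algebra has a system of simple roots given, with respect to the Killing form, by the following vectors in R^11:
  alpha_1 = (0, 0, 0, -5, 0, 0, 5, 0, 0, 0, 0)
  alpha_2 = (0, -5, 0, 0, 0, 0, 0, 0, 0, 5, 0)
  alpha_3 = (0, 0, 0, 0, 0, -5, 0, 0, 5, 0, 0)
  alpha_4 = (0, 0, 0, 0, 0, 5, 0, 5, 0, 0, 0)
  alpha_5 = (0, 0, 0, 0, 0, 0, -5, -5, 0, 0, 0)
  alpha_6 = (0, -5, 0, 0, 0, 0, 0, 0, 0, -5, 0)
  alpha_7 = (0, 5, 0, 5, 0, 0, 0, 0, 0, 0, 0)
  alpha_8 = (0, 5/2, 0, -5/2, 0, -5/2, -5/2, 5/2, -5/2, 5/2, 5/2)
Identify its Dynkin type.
E_8

Compute the Cartan integers a_ij = 2(alpha_i, alpha_j)/(alpha_j, alpha_j); the resulting 8x8 Cartan matrix is
[[2, 0, 0, 0, -1, 0, -1, 0], [0, 2, 0, 0, 0, 0, -1, 0], [0, 0, 2, -1, 0, 0, 0, 0], [0, 0, -1, 2, -1, 0, 0, 0], [-1, 0, 0, -1, 2, 0, 0, 0], [0, 0, 0, 0, 0, 2, -1, -1], [-1, -1, 0, 0, 0, -1, 2, 0], [0, 0, 0, 0, 0, -1, 0, 2]].
All simple roots have the same length, so the diagram is simply laced. The associated Dynkin diagram is a chain of 7 nodes with one extra node attached to the third node from one end (E_8), so the type is E_8.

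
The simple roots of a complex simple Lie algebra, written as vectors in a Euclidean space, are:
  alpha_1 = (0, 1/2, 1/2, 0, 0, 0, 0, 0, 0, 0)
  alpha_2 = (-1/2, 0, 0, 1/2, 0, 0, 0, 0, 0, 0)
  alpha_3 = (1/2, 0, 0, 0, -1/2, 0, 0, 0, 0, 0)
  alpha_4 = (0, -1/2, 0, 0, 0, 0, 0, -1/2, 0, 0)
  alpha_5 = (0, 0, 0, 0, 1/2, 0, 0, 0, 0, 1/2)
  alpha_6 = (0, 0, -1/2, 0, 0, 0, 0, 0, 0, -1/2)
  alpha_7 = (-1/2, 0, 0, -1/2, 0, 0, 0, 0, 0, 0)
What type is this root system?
D_7 (so(14))

Compute the Cartan integers a_ij = 2(alpha_i, alpha_j)/(alpha_j, alpha_j); the resulting 7x7 Cartan matrix is
[[2, 0, 0, -1, 0, -1, 0], [0, 2, -1, 0, 0, 0, 0], [0, -1, 2, 0, -1, 0, -1], [-1, 0, 0, 2, 0, 0, 0], [0, 0, -1, 0, 2, -1, 0], [-1, 0, 0, 0, -1, 2, 0], [0, 0, -1, 0, 0, 0, 2]].
All simple roots have the same length, so the diagram is simply laced. The associated Dynkin diagram is a chain of 5 nodes with a fork of two nodes at one end (D_7), so the type is D_7 (the algebra so(14)).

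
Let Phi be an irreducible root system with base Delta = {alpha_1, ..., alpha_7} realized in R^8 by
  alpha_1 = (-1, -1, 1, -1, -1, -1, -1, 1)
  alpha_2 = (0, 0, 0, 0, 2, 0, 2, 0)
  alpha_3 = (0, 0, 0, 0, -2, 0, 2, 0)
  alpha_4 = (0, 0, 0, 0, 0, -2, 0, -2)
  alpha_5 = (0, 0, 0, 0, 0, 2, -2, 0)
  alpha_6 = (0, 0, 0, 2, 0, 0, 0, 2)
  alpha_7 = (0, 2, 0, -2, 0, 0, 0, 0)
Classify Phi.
Compute the Cartan integers a_ij = 2(alpha_i, alpha_j)/(alpha_j, alpha_j); the resulting 7x7 Cartan matrix is
[[2, -1, 0, 0, 0, 0, 0], [-1, 2, 0, 0, -1, 0, 0], [0, 0, 2, 0, -1, 0, 0], [0, 0, 0, 2, -1, -1, 0], [0, -1, -1, -1, 2, 0, 0], [0, 0, 0, -1, 0, 2, -1], [0, 0, 0, 0, 0, -1, 2]].
All simple roots have the same length, so the diagram is simply laced. The associated Dynkin diagram is a chain of 6 nodes with one extra node attached to the third node from one end (E_7), so the type is E_7.

E_7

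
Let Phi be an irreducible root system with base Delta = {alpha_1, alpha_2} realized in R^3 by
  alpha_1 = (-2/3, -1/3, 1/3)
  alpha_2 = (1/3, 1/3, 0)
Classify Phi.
G2

Compute the Cartan integers a_ij = 2(alpha_i, alpha_j)/(alpha_j, alpha_j); the resulting 2x2 Cartan matrix is
[[2, -3], [-1, 2]].
The roots have two lengths (squared-length ratio 3:1); the short ones are alpha_{2}. The associated Dynkin diagram is two nodes joined by a triple edge (G_2), so the type is G_2.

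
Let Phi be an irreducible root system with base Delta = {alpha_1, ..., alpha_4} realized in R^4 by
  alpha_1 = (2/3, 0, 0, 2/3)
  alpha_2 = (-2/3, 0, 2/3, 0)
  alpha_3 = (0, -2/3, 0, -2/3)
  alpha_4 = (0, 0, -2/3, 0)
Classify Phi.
B_4 (so(9))

Compute the Cartan integers a_ij = 2(alpha_i, alpha_j)/(alpha_j, alpha_j); the resulting 4x4 Cartan matrix is
[[2, -1, -1, 0], [-1, 2, 0, -2], [-1, 0, 2, 0], [0, -1, 0, 2]].
The roots have two lengths (squared-length ratio 2:1); the short ones are alpha_{4}. The associated Dynkin diagram is a chain of 4 nodes with a double edge at one end; the terminal node there is the unique short simple root (B_4), so the type is B_4 (the algebra so(9)).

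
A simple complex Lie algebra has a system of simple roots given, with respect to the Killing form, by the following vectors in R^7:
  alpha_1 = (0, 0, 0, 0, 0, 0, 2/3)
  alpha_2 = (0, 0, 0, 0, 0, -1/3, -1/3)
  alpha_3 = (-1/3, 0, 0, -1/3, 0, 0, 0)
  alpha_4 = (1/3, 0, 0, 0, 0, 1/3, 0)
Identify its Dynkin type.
C_4 (sp(8))

Compute the Cartan integers a_ij = 2(alpha_i, alpha_j)/(alpha_j, alpha_j); the resulting 4x4 Cartan matrix is
[[2, -2, 0, 0], [-1, 2, 0, -1], [0, 0, 2, -1], [0, -1, -1, 2]].
The roots have two lengths (squared-length ratio 2:1); the short ones are alpha_{2,3,4}. The associated Dynkin diagram is a chain of 4 nodes with a double edge at one end; the terminal node there is the unique long simple root (C_4), so the type is C_4 (the algebra sp(8)).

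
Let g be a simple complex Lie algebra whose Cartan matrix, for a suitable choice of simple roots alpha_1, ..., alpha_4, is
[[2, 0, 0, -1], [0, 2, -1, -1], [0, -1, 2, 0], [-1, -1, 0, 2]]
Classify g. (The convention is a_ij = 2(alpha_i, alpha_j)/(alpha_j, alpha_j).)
A4

The matrix has rank 4 with 2's on the diagonal. Reading the off-diagonal entries as Dynkin edges (a single edge where a_ij = a_ji = -1; a double or triple edge where a_ij * a_ji = 2 or 3), the diagram is a chain of 4 nodes with single edges (A_4). One simple-root ordering that puts it in standard form is (alpha_1, alpha_4, alpha_2, alpha_3). So the algebra is type A_4, i.e. sl(5).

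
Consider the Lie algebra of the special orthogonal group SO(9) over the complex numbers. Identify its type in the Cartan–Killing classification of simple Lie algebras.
This is so(9) with 9 odd, which has dimension 9(9-1)/2 = 36 and rank (9-1)/2 = 4. In the classification of classical Lie algebras, the orthogonal algebra so(2n+1) in an odd number of variables has type B_n; here n = 4, so the Dynkin diagram is a chain of 4 nodes with a double edge at one end; the terminal node there is the unique short simple root (B_4). Hence the type is B_4.

B_4 (so(9))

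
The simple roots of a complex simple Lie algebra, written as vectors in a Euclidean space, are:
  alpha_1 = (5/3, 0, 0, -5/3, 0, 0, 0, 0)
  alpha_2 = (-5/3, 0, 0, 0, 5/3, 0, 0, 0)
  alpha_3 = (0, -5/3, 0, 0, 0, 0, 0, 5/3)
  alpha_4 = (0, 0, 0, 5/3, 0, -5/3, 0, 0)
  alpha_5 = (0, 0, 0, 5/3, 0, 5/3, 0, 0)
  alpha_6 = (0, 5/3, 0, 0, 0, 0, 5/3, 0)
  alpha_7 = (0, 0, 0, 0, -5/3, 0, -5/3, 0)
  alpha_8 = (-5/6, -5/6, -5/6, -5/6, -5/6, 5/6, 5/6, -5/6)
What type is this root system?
Compute the Cartan integers a_ij = 2(alpha_i, alpha_j)/(alpha_j, alpha_j); the resulting 8x8 Cartan matrix is
[[2, -1, 0, -1, -1, 0, 0, 0], [-1, 2, 0, 0, 0, 0, -1, 0], [0, 0, 2, 0, 0, -1, 0, 0], [-1, 0, 0, 2, 0, 0, 0, -1], [-1, 0, 0, 0, 2, 0, 0, 0], [0, 0, -1, 0, 0, 2, -1, 0], [0, -1, 0, 0, 0, -1, 2, 0], [0, 0, 0, -1, 0, 0, 0, 2]].
All simple roots have the same length, so the diagram is simply laced. The associated Dynkin diagram is a chain of 7 nodes with one extra node attached to the third node from one end (E_8), so the type is E_8.

E_8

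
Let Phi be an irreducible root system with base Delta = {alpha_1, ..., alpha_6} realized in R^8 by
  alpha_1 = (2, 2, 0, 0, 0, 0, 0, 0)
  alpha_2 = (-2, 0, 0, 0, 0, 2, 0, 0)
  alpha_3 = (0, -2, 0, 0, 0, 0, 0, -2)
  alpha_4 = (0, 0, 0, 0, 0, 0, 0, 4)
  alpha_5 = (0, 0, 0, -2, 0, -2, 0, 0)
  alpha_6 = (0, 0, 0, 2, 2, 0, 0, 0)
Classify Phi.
C_6 (sp(12))

Compute the Cartan integers a_ij = 2(alpha_i, alpha_j)/(alpha_j, alpha_j); the resulting 6x6 Cartan matrix is
[[2, -1, -1, 0, 0, 0], [-1, 2, 0, 0, -1, 0], [-1, 0, 2, -1, 0, 0], [0, 0, -2, 2, 0, 0], [0, -1, 0, 0, 2, -1], [0, 0, 0, 0, -1, 2]].
The roots have two lengths (squared-length ratio 2:1); the short ones are alpha_{1,2,3,5,6}. The associated Dynkin diagram is a chain of 6 nodes with a double edge at one end; the terminal node there is the unique long simple root (C_6), so the type is C_6 (the algebra sp(12)).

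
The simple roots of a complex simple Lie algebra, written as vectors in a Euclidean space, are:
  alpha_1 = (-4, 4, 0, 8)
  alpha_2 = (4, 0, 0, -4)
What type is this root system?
G_2

Compute the Cartan integers a_ij = 2(alpha_i, alpha_j)/(alpha_j, alpha_j); the resulting 2x2 Cartan matrix is
[[2, -3], [-1, 2]].
The roots have two lengths (squared-length ratio 3:1); the short ones are alpha_{2}. The associated Dynkin diagram is two nodes joined by a triple edge (G_2), so the type is G_2.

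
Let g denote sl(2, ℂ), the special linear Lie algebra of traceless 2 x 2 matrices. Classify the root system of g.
A1

This is sl(2), which has dimension 2^2 - 1 = 3 and rank 2 - 1 = 1 (a Cartan subalgebra is the diagonal traceless matrices). In the classification of classical Lie algebras, the special linear algebra sl(n+1) has type A_n; here n = 1, so the Dynkin diagram is a chain of 1 nodes with single edges (A_1). Hence the type is A_1.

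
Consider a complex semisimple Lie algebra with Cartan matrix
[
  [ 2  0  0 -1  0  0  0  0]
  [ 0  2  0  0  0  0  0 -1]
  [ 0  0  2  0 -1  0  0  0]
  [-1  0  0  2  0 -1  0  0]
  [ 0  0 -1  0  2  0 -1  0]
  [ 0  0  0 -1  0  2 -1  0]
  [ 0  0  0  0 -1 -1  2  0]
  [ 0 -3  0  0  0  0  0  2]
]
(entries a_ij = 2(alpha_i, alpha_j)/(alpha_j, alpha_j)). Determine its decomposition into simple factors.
The diagram associated to this matrix has two connected components: the simple roots {alpha_1, alpha_3, alpha_4, alpha_5, alpha_6, alpha_7} form a chain of 6 nodes with single edges (A_6), and {alpha_2, alpha_8} form two nodes joined by a triple edge (G_2). A semisimple Lie algebra decomposes uniquely as the direct sum of simple ideals, one per connected component of its Dynkin diagram, so g ≅ A_6 ⊕ G_2 (dimension 48 + 14 = 62).

A_6 (sl(7)) + G_2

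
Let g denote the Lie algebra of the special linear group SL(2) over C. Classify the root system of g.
This is sl(2), which has dimension 2^2 - 1 = 3 and rank 2 - 1 = 1 (a Cartan subalgebra is the diagonal traceless matrices). In the classification of classical Lie algebras, the special linear algebra sl(n+1) has type A_n; here n = 1, so the Dynkin diagram is a chain of 1 nodes with single edges (A_1). Hence the type is A_1.

A_1 (sl(2))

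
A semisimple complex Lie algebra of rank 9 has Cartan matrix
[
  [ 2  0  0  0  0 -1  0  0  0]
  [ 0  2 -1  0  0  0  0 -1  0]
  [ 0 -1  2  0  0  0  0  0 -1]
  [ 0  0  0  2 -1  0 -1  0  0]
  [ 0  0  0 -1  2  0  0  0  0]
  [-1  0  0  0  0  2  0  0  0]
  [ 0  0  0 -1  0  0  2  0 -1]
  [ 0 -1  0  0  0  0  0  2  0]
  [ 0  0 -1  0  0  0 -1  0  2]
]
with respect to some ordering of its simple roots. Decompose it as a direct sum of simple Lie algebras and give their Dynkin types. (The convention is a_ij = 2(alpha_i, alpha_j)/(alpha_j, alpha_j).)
A2 + A7

The diagram associated to this matrix has two connected components: the simple roots {alpha_1, alpha_6} form a chain of 2 nodes with single edges (A_2), and {alpha_2, alpha_3, alpha_4, alpha_5, alpha_7, alpha_8, alpha_9} form a chain of 7 nodes with single edges (A_7). A semisimple Lie algebra decomposes uniquely as the direct sum of simple ideals, one per connected component of its Dynkin diagram, so g ≅ A_2 ⊕ A_7 (dimension 8 + 63 = 71).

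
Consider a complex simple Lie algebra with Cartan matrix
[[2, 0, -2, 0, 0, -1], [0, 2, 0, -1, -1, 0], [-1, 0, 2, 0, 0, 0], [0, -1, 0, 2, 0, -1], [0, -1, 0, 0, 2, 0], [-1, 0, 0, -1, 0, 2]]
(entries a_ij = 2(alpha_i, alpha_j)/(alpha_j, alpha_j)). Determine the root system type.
The matrix has rank 6 with 2's on the diagonal. Reading the off-diagonal entries as Dynkin edges (a single edge where a_ij = a_ji = -1; a double or triple edge where a_ij * a_ji = 2 or 3), the diagram is a chain of 6 nodes with a double edge at one end; the terminal node there is the unique short simple root (B_6). One simple-root ordering that puts it in standard form is (alpha_5, alpha_2, alpha_4, alpha_6, alpha_1, alpha_3). So the algebra is type B_6, i.e. so(13).

B6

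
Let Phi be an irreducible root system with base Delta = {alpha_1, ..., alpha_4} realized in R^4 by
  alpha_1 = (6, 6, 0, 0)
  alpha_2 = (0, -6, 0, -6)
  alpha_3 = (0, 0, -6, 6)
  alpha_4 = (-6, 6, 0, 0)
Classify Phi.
Compute the Cartan integers a_ij = 2(alpha_i, alpha_j)/(alpha_j, alpha_j); the resulting 4x4 Cartan matrix is
[[2, -1, 0, 0], [-1, 2, -1, -1], [0, -1, 2, 0], [0, -1, 0, 2]].
All simple roots have the same length, so the diagram is simply laced. The associated Dynkin diagram is a chain of 2 nodes with a fork of two nodes at one end (D_4), so the type is D_4 (the algebra so(8)).

type D_4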